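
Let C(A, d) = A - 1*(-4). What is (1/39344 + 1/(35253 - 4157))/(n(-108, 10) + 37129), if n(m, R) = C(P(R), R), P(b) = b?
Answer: 2935/1893427914768 ≈ 1.5501e-9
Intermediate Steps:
C(A, d) = 4 + A (C(A, d) = A + 4 = 4 + A)
n(m, R) = 4 + R
(1/39344 + 1/(35253 - 4157))/(n(-108, 10) + 37129) = (1/39344 + 1/(35253 - 4157))/((4 + 10) + 37129) = (1/39344 + 1/31096)/(14 + 37129) = (1/39344 + 1/31096)/37143 = (8805/152930128)*(1/37143) = 2935/1893427914768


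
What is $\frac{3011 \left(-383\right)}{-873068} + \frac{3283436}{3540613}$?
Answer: $\frac{6949743841217}{3091195910684} \approx 2.2482$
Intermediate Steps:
$\frac{3011 \left(-383\right)}{-873068} + \frac{3283436}{3540613} = \left(-1153213\right) \left(- \frac{1}{873068}\right) + 3283436 \cdot \frac{1}{3540613} = \frac{1153213}{873068} + \frac{3283436}{3540613} = \frac{6949743841217}{3091195910684}$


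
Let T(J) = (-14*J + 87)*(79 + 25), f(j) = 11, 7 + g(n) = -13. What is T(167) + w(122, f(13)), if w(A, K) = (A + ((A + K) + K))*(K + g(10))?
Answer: -236498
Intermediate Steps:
g(n) = -20 (g(n) = -7 - 13 = -20)
T(J) = 9048 - 1456*J (T(J) = (87 - 14*J)*104 = 9048 - 1456*J)
w(A, K) = (-20 + K)*(2*A + 2*K) (w(A, K) = (A + ((A + K) + K))*(K - 20) = (A + (A + 2*K))*(-20 + K) = (2*A + 2*K)*(-20 + K) = (-20 + K)*(2*A + 2*K))
T(167) + w(122, f(13)) = (9048 - 1456*167) + (-40*122 - 40*11 + 2*11² + 2*122*11) = (9048 - 243152) + (-4880 - 440 + 2*121 + 2684) = -234104 + (-4880 - 440 + 242 + 2684) = -234104 - 2394 = -236498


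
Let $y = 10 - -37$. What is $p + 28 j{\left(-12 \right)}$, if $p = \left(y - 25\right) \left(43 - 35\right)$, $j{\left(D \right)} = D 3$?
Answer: $-832$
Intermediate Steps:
$y = 47$ ($y = 10 + 37 = 47$)
$j{\left(D \right)} = 3 D$
$p = 176$ ($p = \left(47 - 25\right) \left(43 - 35\right) = 22 \cdot 8 = 176$)
$p + 28 j{\left(-12 \right)} = 176 + 28 \cdot 3 \left(-12\right) = 176 + 28 \left(-36\right) = 176 - 1008 = -832$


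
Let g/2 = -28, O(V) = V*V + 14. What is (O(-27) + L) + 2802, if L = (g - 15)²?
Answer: 8586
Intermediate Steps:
O(V) = 14 + V² (O(V) = V² + 14 = 14 + V²)
g = -56 (g = 2*(-28) = -56)
L = 5041 (L = (-56 - 15)² = (-71)² = 5041)
(O(-27) + L) + 2802 = ((14 + (-27)²) + 5041) + 2802 = ((14 + 729) + 5041) + 2802 = (743 + 5041) + 2802 = 5784 + 2802 = 8586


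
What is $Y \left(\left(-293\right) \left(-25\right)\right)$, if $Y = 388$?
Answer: $2842100$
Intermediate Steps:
$Y \left(\left(-293\right) \left(-25\right)\right) = 388 \left(\left(-293\right) \left(-25\right)\right) = 388 \cdot 7325 = 2842100$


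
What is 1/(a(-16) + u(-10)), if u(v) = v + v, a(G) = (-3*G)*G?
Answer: -1/788 ≈ -0.0012690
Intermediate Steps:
a(G) = -3*G**2
u(v) = 2*v
1/(a(-16) + u(-10)) = 1/(-3*(-16)**2 + 2*(-10)) = 1/(-3*256 - 20) = 1/(-768 - 20) = 1/(-788) = -1/788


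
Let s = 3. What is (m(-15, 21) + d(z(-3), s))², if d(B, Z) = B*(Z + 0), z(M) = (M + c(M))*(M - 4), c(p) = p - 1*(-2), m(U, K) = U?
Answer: 4761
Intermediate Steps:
c(p) = 2 + p (c(p) = p + 2 = 2 + p)
z(M) = (-4 + M)*(2 + 2*M) (z(M) = (M + (2 + M))*(M - 4) = (2 + 2*M)*(-4 + M) = (-4 + M)*(2 + 2*M))
d(B, Z) = B*Z
(m(-15, 21) + d(z(-3), s))² = (-15 + (-8 - 6*(-3) + 2*(-3)²)*3)² = (-15 + (-8 + 18 + 2*9)*3)² = (-15 + (-8 + 18 + 18)*3)² = (-15 + 28*3)² = (-15 + 84)² = 69² = 4761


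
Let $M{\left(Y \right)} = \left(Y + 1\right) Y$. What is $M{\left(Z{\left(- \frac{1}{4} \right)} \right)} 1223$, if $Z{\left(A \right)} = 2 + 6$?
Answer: $88056$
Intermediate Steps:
$Z{\left(A \right)} = 8$
$M{\left(Y \right)} = Y \left(1 + Y\right)$ ($M{\left(Y \right)} = \left(1 + Y\right) Y = Y \left(1 + Y\right)$)
$M{\left(Z{\left(- \frac{1}{4} \right)} \right)} 1223 = 8 \left(1 + 8\right) 1223 = 8 \cdot 9 \cdot 1223 = 72 \cdot 1223 = 88056$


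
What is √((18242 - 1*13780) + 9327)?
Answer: √13789 ≈ 117.43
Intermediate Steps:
√((18242 - 1*13780) + 9327) = √((18242 - 13780) + 9327) = √(4462 + 9327) = √13789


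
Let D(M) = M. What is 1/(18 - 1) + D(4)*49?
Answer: 3333/17 ≈ 196.06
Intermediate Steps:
1/(18 - 1) + D(4)*49 = 1/(18 - 1) + 4*49 = 1/17 + 196 = 3333/17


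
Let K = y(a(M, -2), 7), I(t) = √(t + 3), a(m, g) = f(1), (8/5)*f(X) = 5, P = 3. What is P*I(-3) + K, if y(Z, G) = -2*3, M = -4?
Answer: -6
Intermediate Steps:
f(X) = 25/8 (f(X) = (5/8)*5 = 25/8)
a(m, g) = 25/8
I(t) = √(3 + t)
y(Z, G) = -6
K = -6
P*I(-3) + K = 3*√(3 - 3) - 6 = 3*√0 - 6 = 3*0 - 6 = 0 - 6 = -6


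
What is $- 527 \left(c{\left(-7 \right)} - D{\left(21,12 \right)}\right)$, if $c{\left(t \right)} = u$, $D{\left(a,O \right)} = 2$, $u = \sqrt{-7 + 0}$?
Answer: $1054 - 527 i \sqrt{7} \approx 1054.0 - 1394.3 i$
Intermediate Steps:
$u = i \sqrt{7}$ ($u = \sqrt{-7} = i \sqrt{7} \approx 2.6458 i$)
$c{\left(t \right)} = i \sqrt{7}$
$- 527 \left(c{\left(-7 \right)} - D{\left(21,12 \right)}\right) = - 527 \left(i \sqrt{7} - 2\right) = - 527 \left(-2 + i \sqrt{7}\right) = 1054 - 527 i \sqrt{7}$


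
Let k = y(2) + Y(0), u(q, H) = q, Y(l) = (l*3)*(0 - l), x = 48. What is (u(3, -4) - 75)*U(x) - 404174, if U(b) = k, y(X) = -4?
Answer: -403886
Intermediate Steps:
Y(l) = -3*l² (Y(l) = (3*l)*(-l) = -3*l²)
k = -4 (k = -4 - 3*0² = -4 - 3*0 = -4 + 0 = -4)
U(b) = -4
(u(3, -4) - 75)*U(x) - 404174 = (3 - 75)*(-4) - 404174 = -72*(-4) - 404174 = 288 - 404174 = -403886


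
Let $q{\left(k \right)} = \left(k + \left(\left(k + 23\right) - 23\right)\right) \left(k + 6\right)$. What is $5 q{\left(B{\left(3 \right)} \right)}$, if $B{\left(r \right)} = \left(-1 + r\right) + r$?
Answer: $550$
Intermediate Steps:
$B{\left(r \right)} = -1 + 2 r$
$q{\left(k \right)} = 2 k \left(6 + k\right)$ ($q{\left(k \right)} = \left(k + \left(\left(23 + k\right) - 23\right)\right) \left(6 + k\right) = \left(k + k\right) \left(6 + k\right) = 2 k \left(6 + k\right)$)
$5 q{\left(B{\left(3 \right)} \right)} = 5 \cdot 2 \left(-1 + 2 \cdot 3\right) \left(6 + \left(-1 + 2 \cdot 3\right)\right) = 5 \cdot 2 \left(-1 + 6\right) \left(6 + \left(-1 + 6\right)\right) = 5 \cdot 2 \cdot 5 \left(6 + 5\right) = 5 \cdot 2 \cdot 5 \cdot 11 = 5 \cdot 110 = 550$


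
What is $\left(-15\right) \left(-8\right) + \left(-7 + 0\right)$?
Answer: $113$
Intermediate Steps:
$\left(-15\right) \left(-8\right) + \left(-7 + 0\right) = 120 - 7 = 113$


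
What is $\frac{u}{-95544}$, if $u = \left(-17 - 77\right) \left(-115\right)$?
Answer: $- \frac{5405}{47772} \approx -0.11314$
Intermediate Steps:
$u = 10810$ ($u = \left(-94\right) \left(-115\right) = 10810$)
$\frac{u}{-95544} = \frac{10810}{-95544} = 10810 \left(- \frac{1}{95544}\right) = - \frac{5405}{47772}$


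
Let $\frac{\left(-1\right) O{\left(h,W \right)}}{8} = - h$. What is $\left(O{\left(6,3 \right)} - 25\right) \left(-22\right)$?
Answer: $-506$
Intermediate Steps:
$O{\left(h,W \right)} = 8 h$ ($O{\left(h,W \right)} = - 8 \left(- h\right) = 8 h$)
$\left(O{\left(6,3 \right)} - 25\right) \left(-22\right) = \left(8 \cdot 6 - 25\right) \left(-22\right) = \left(48 - 25\right) \left(-22\right) = 23 \left(-22\right) = -506$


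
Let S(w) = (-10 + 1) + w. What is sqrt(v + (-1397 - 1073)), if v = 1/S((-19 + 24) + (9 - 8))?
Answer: I*sqrt(22233)/3 ≈ 49.702*I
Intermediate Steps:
S(w) = -9 + w
v = -1/3 (v = 1/(-9 + ((-19 + 24) + (9 - 8))) = 1/(-9 + (5 + 1)) = 1/(-9 + 6) = 1/(-3) = -1/3 ≈ -0.33333)
sqrt(v + (-1397 - 1073)) = sqrt(-1/3 + (-1397 - 1073)) = sqrt(-1/3 - 2470) = sqrt(-7411/3) = I*sqrt(22233)/3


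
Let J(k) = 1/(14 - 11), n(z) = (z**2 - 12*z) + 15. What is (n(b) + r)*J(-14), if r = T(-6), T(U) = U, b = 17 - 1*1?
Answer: 73/3 ≈ 24.333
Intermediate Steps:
b = 16 (b = 17 - 1 = 16)
n(z) = 15 + z**2 - 12*z
J(k) = 1/3
r = -6
(n(b) + r)*J(-14) = ((15 + 16**2 - 12*16) - 6)*(1/3) = ((15 + 256 - 192) - 6)*(1/3) = (79 - 6)*(1/3) = 73*(1/3) = 73/3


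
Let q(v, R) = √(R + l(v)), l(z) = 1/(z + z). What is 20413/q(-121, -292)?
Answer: -224543*I*√141330/70665 ≈ -1194.6*I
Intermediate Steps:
l(z) = 1/(2*z)
q(v, R) = √(R + 1/(2*v))
20413/q(-121, -292) = 20413/((√(2/(-121) + 4*(-292))/2)) = 20413/((√(2*(-1/121) - 1168)/2)) = 20413/((√(-2/121 - 1168)/2)) = 20413/((√(-141330/121)/2)) = 20413/(((I*√141330/11)/2)) = 20413/((I*√141330/22)) = 20413*(-11*I*√141330/70665) = -224543*I*√141330/70665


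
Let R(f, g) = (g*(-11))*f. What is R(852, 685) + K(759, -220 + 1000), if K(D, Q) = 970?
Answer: -6418850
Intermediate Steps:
R(f, g) = -11*f*g (R(f, g) = (-11*g)*f = -11*f*g)
R(852, 685) + K(759, -220 + 1000) = -11*852*685 + 970 = -6419820 + 970 = -6418850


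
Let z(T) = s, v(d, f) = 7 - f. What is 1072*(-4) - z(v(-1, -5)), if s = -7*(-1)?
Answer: -4295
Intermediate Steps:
s = 7
z(T) = 7
1072*(-4) - z(v(-1, -5)) = 1072*(-4) - 1*7 = -4288 - 7 = -4295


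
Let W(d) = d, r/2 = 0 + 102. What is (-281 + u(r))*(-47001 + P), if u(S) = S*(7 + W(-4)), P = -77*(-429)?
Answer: -4623408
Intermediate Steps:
P = 33033
r = 204 (r = 2*(0 + 102) = 2*102 = 204)
u(S) = 3*S (u(S) = S*(7 - 4) = S*3 = 3*S)
(-281 + u(r))*(-47001 + P) = (-281 + 3*204)*(-47001 + 33033) = (-281 + 612)*(-13968) = 331*(-13968) = -4623408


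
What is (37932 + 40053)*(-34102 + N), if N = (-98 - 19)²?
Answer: -1591907805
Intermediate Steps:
N = 13689 (N = (-117)² = 13689)
(37932 + 40053)*(-34102 + N) = (37932 + 40053)*(-34102 + 13689) = 77985*(-20413) = -1591907805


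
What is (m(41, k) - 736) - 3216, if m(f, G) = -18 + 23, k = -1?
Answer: -3947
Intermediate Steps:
m(f, G) = 5
(m(41, k) - 736) - 3216 = (5 - 736) - 3216 = -731 - 3216 = -3947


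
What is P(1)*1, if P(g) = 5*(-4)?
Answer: -20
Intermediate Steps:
P(g) = -20
P(1)*1 = -20*1 = -20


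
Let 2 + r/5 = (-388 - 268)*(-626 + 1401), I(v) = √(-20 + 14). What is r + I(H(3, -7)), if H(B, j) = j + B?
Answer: -2542010 + I*√6 ≈ -2.542e+6 + 2.4495*I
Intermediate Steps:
H(B, j) = B + j
I(v) = I*√6 (I(v) = √(-6) = I*√6)
r = -2542010 (r = -10 + 5*((-388 - 268)*(-626 + 1401)) = -10 + 5*(-656*775) = -10 + 5*(-508400) = -10 - 2542000 = -2542010)
r + I(H(3, -7)) = -2542010 + I*√6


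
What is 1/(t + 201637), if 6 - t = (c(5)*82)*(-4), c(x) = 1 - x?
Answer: 1/200331 ≈ 4.9917e-6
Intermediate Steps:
t = -1306 (t = 6 - (1 - 1*5)*82*(-4) = 6 - (1 - 5)*82*(-4) = 6 - (-4*82)*(-4) = 6 - (-328)*(-4) = 6 - 1*1312 = 6 - 1312 = -1306)
1/(t + 201637) = 1/(-1306 + 201637) = 1/200331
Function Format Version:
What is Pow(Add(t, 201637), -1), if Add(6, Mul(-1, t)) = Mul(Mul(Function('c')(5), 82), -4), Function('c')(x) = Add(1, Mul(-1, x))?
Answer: Rational(1, 200331) ≈ 4.9917e-6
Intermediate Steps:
t = -1306 (t = Add(6, Mul(-1, Mul(Mul(Add(1, Mul(-1, 5)), 82), -4))) = Add(6, Mul(-1, Mul(Mul(Add(1, -5), 82), -4))) = Add(6, Mul(-1, Mul(Mul(-4, 82), -4))) = Add(6, Mul(-1, Mul(-328, -4))) = Add(6, Mul(-1, 1312)) = Add(6, -1312) = -1306)
Pow(Add(t, 201637), -1) = Pow(Add(-1306, 201637), -1) = Pow(200331, -1) = Rational(1, 200331)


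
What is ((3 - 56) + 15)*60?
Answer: -2280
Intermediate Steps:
((3 - 56) + 15)*60 = (-53 + 15)*60 = -38*60 = -2280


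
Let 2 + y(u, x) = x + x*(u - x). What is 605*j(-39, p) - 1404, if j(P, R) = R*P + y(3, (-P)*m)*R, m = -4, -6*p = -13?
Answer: -196641289/6 ≈ -3.2774e+7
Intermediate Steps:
p = 13/6 (p = -⅙*(-13) = 13/6 ≈ 2.1667)
y(u, x) = -2 + x + x*(u - x) (y(u, x) = -2 + (x + x*(u - x)) = -2 + x + x*(u - x))
j(P, R) = P*R + R*(-2 - 16*P² + 16*P) (j(P, R) = R*P + (-2 - P*(-4) - (-P*(-4))² + 3*(-P*(-4)))*R = P*R + (-2 + 4*P - (4*P)² + 3*(4*P))*R = P*R + (-2 + 4*P - 16*P² + 12*P)*R = P*R + (-2 - 16*P² + 16*P)*R = P*R + R*(-2 - 16*P² + 16*P))
605*j(-39, p) - 1404 = 605*(13*(-2 - 16*(-39)² + 17*(-39))/6) - 1404 = 605*(13*(-2 - 16*1521 - 663)/6) - 1404 = 605*(13*(-2 - 24336 - 663)/6) - 1404 = 605*((13/6)*(-25001)) - 1404 = 605*(-325013/6) - 1404 = -196632865/6 - 1404 = -196641289/6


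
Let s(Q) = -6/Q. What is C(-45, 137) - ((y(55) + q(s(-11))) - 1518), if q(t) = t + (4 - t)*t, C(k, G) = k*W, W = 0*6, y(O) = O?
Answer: 176729/121 ≈ 1460.6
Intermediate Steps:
W = 0
C(k, G) = 0 (C(k, G) = k*0 = 0)
q(t) = t + t*(4 - t)
C(-45, 137) - ((y(55) + q(s(-11))) - 1518) = 0 - ((55 + (-6/(-11))*(5 - (-6)/(-11))) - 1518) = 0 - ((55 + (-6*(-1/11))*(5 - (-6)*(-1)/11)) - 1518) = 0 - ((55 + 6*(5 - 1*6/11)/11) - 1518) = 0 - ((55 + 6*(5 - 6/11)/11) - 1518) = 0 - ((55 + (6/11)*(49/11)) - 1518) = 0 - ((55 + 294/121) - 1518) = 0 - (6949/121 - 1518) = 0 - 1*(-176729/121) = 0 + 176729/121 = 176729/121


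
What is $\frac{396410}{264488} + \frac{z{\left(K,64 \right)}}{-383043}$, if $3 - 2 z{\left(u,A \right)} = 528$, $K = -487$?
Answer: $\frac{3616940565}{2412149452} \approx 1.4995$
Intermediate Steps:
$z{\left(u,A \right)} = - \frac{525}{2}$ ($z{\left(u,A \right)} = \frac{3}{2} - 264 = - \frac{525}{2}$)
$\frac{396410}{264488} + \frac{z{\left(K,64 \right)}}{-383043} = \frac{396410}{264488} - \frac{525}{2 \left(-383043\right)} = 396410 \cdot \frac{1}{264488} - - \frac{175}{255362} = \frac{28315}{18892} + \frac{175}{255362} = \frac{3616940565}{2412149452}$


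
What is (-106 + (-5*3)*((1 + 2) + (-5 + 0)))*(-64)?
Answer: 4864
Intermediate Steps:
(-106 + (-5*3)*((1 + 2) + (-5 + 0)))*(-64) = (-106 - 15*(3 - 5))*(-64) = (-106 - 15*(-2))*(-64) = (-106 + 30)*(-64) = -76*(-64) = 4864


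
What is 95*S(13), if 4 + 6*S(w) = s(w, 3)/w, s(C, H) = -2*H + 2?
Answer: -2660/39 ≈ -68.205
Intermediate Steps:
s(C, H) = 2 - 2*H
S(w) = -2/3 - 2/(3*w) (S(w) = -2/3 + ((2 - 2*3)/w)/6 = -2/3 + ((2 - 6)/w)/6 = -2/3 + (-4/w)/6 = -2/3 - 2/(3*w))
95*S(13) = 95*((2/3)*(-1 - 1*13)/13) = 95*((2/3)*(1/13)*(-1 - 13)) = 95*((2/3)*(1/13)*(-14)) = 95*(-28/39) = -2660/39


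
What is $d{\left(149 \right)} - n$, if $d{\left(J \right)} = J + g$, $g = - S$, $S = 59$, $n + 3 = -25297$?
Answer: $25390$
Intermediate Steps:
$n = -25300$ ($n = -3 - 25297 = -25300$)
$g = -59$ ($g = \left(-1\right) 59 = -59$)
$d{\left(J \right)} = -59 + J$ ($d{\left(J \right)} = J - 59 = -59 + J$)
$d{\left(149 \right)} - n = \left(-59 + 149\right) - -25300 = 90 + 25300 = 25390$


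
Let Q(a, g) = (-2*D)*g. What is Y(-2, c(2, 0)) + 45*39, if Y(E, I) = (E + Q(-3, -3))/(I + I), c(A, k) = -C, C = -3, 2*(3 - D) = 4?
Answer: 5267/3 ≈ 1755.7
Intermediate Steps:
D = 1 (D = 3 - ½*4 = 3 - 2 = 1)
c(A, k) = 3 (c(A, k) = -1*(-3) = 3)
Q(a, g) = -2*g (Q(a, g) = (-2*1)*g = -2*g)
Y(E, I) = (6 + E)/(2*I) (Y(E, I) = (E - 2*(-3))/(I + I) = (E + 6)/((2*I)) = (6 + E)*(1/(2*I)) = (6 + E)/(2*I))
Y(-2, c(2, 0)) + 45*39 = (½)*(6 - 2)/3 + 45*39 = (½)*(⅓)*4 + 1755 = ⅔ + 1755 = 5267/3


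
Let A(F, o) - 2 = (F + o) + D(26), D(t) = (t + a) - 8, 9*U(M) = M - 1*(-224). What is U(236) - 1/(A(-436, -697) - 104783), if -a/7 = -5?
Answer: 16232023/317583 ≈ 51.111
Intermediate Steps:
a = 35 (a = -7*(-5) = 35)
U(M) = 224/9 + M/9 (U(M) = (M - 1*(-224))/9 = (M + 224)/9 = (224 + M)/9 = 224/9 + M/9)
D(t) = 27 + t (D(t) = (t + 35) - 8 = (35 + t) - 8 = 27 + t)
A(F, o) = 55 + F + o (A(F, o) = 2 + ((F + o) + (27 + 26)) = 2 + ((F + o) + 53) = 2 + (53 + F + o) = 55 + F + o)
U(236) - 1/(A(-436, -697) - 104783) = (224/9 + (⅑)*236) - 1/((55 - 436 - 697) - 104783) = (224/9 + 236/9) - 1/(-1078 - 104783) = 460/9 - 1/(-105861) = 460/9 - 1*(-1/105861) = 460/9 + 1/105861 = 16232023/317583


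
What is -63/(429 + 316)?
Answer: -63/745 ≈ -0.084564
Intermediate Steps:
-63/(429 + 316) = -63/745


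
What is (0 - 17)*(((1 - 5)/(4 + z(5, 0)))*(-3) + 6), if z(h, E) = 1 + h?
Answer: -612/5 ≈ -122.40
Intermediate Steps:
(0 - 17)*(((1 - 5)/(4 + z(5, 0)))*(-3) + 6) = (0 - 17)*(((1 - 5)/(4 + (1 + 5)))*(-3) + 6) = -17*(-4/(4 + 6)*(-3) + 6) = -17*(-4/10*(-3) + 6) = -17*(-4*1/10*(-3) + 6) = -17*(-2/5*(-3) + 6) = -17*(6/5 + 6) = -17*36/5 = -612/5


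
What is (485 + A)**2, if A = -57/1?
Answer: 183184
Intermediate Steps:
A = -57 (A = -57*1 = -57)
(485 + A)**2 = (485 - 57)**2 = 428**2 = 183184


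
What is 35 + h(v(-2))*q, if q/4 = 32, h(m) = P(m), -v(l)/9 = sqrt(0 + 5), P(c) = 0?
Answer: 35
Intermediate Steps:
v(l) = -9*sqrt(5) (v(l) = -9*sqrt(0 + 5) = -9*sqrt(5))
h(m) = 0
q = 128 (q = 4*32 = 128)
35 + h(v(-2))*q = 35 + 0*128 = 35 + 0 = 35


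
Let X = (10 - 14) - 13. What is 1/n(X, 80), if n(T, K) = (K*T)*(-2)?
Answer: 1/2720 ≈ 0.00036765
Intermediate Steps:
X = -17 (X = -4 - 13 = -17)
n(T, K) = -2*K*T
1/n(X, 80) = 1/(-2*80*(-17)) = 1/2720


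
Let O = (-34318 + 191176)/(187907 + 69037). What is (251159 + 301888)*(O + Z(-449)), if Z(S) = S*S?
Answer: 4774668983157249/42824 ≈ 1.1150e+11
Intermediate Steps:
Z(S) = S²
O = 26143/42824 (O = 156858/256944 = 156858*(1/256944) = 26143/42824 ≈ 0.61048)
(251159 + 301888)*(O + Z(-449)) = (251159 + 301888)*(26143/42824 + (-449)²) = 553047*(26143/42824 + 201601) = 553047*(8633387367/42824) = 4774668983157249/42824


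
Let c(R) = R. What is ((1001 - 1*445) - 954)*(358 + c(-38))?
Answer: -127360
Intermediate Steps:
((1001 - 1*445) - 954)*(358 + c(-38)) = ((1001 - 1*445) - 954)*(358 - 38) = ((1001 - 445) - 954)*320 = (556 - 954)*320 = -398*320 = -127360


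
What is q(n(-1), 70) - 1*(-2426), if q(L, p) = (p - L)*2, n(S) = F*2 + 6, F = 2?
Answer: 2546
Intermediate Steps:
n(S) = 10 (n(S) = 2*2 + 6 = 4 + 6 = 10)
q(L, p) = -2*L + 2*p
q(n(-1), 70) - 1*(-2426) = (-2*10 + 2*70) - 1*(-2426) = (-20 + 140) + 2426 = 120 + 2426 = 2546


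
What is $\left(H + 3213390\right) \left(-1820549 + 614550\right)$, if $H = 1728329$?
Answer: $-5959708172281$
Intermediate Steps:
$\left(H + 3213390\right) \left(-1820549 + 614550\right) = \left(1728329 + 3213390\right) \left(-1820549 + 614550\right) = 4941719 \left(-1205999\right) = -5959708172281$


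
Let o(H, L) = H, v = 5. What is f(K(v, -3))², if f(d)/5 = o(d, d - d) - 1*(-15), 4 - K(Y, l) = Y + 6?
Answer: 1600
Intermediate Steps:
K(Y, l) = -2 - Y (K(Y, l) = 4 - (Y + 6) = 4 - (6 + Y) = 4 + (-6 - Y) = -2 - Y)
f(d) = 75 + 5*d (f(d) = 5*(d - 1*(-15)) = 5*(d + 15) = 5*(15 + d) = 75 + 5*d)
f(K(v, -3))² = (75 + 5*(-2 - 1*5))² = (75 + 5*(-2 - 5))² = (75 + 5*(-7))² = (75 - 35)² = 40² = 1600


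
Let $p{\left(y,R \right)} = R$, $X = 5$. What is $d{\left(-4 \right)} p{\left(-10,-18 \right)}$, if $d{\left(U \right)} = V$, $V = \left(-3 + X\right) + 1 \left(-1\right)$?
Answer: $-18$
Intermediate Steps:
$V = 1$ ($V = \left(-3 + 5\right) + 1 \left(-1\right) = 2 - 1 = 1$)
$d{\left(U \right)} = 1$
$d{\left(-4 \right)} p{\left(-10,-18 \right)} = 1 \left(-18\right) = -18$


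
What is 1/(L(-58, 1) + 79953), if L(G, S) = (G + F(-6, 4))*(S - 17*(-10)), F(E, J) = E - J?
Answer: 1/68325 ≈ 1.4636e-5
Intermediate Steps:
L(G, S) = (-10 + G)*(170 + S) (L(G, S) = (G + (-6 - 1*4))*(S - 17*(-10)) = (G + (-6 - 4))*(S + 170) = (G - 10)*(170 + S) = (-10 + G)*(170 + S))
1/(L(-58, 1) + 79953) = 1/((-1700 - 10*1 + 170*(-58) - 58*1) + 79953) = 1/((-1700 - 10 - 9860 - 58) + 79953) = 1/(-11628 + 79953) = 1/68325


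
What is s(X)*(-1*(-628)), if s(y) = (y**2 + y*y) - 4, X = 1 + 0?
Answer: -1256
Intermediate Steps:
X = 1
s(y) = -4 + 2*y**2 (s(y) = (y**2 + y**2) - 4 = 2*y**2 - 4 = -4 + 2*y**2)
s(X)*(-1*(-628)) = (-4 + 2*1**2)*(-1*(-628)) = (-4 + 2*1)*628 = (-4 + 2)*628 = -2*628 = -1256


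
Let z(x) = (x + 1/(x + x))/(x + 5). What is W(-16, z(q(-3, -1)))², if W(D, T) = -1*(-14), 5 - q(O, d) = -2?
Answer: 196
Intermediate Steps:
q(O, d) = 7 (q(O, d) = 5 - 1*(-2) = 5 + 2 = 7)
z(x) = (x + 1/(2*x))/(5 + x)
W(D, T) = 14
W(-16, z(q(-3, -1)))² = 14² = 196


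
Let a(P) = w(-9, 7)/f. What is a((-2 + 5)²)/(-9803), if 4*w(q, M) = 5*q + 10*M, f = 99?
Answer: -25/3881988 ≈ -6.4400e-6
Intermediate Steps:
w(q, M) = 5*M/2 + 5*q/4 (w(q, M) = (5*q + 10*M)/4 = 5*M/2 + 5*q/4)
a(P) = 25/396 (a(P) = ((5/2)*7 + (5/4)*(-9))/99 = (35/2 - 45/4)*(1/99) = (25/4)*(1/99) = 25/396)
a((-2 + 5)²)/(-9803) = (25/396)/(-9803) = (25/396)*(-1/9803) = -25/3881988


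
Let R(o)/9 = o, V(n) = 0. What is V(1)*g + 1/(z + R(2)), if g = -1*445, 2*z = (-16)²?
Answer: 1/146 ≈ 0.0068493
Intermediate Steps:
z = 128 (z = (½)*(-16)² = (½)*256 = 128)
g = -445
R(o) = 9*o
V(1)*g + 1/(z + R(2)) = 0*(-445) + 1/(128 + 9*2) = 0 + 1/(128 + 18) = 0 + 1/146 = 1/146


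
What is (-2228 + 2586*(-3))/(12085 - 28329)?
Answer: 4993/8122 ≈ 0.61475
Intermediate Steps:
(-2228 + 2586*(-3))/(12085 - 28329) = (-2228 - 7758)/(-16244) = -9986*(-1/16244) = 4993/8122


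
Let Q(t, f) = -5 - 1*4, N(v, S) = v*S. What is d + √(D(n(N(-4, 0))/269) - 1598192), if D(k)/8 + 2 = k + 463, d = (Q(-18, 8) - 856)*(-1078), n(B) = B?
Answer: 932470 + 2*I*√398626 ≈ 9.3247e+5 + 1262.7*I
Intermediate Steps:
N(v, S) = S*v
Q(t, f) = -9 (Q(t, f) = -5 - 4 = -9)
d = 932470 (d = (-9 - 856)*(-1078) = -865*(-1078) = 932470)
D(k) = 3688 + 8*k (D(k) = -16 + 8*(k + 463) = -16 + 8*(463 + k) = -16 + (3704 + 8*k) = 3688 + 8*k)
d + √(D(n(N(-4, 0))/269) - 1598192) = 932470 + √((3688 + 8*((0*(-4))/269)) - 1598192) = 932470 + √((3688 + 8*(0*(1/269))) - 1598192) = 932470 + √((3688 + 8*0) - 1598192) = 932470 + √((3688 + 0) - 1598192) = 932470 + √(3688 - 1598192) = 932470 + √(-1594504) = 932470 + 2*I*√398626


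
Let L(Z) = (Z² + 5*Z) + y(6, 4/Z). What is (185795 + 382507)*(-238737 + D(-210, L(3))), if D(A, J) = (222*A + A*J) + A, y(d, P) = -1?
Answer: -165033195894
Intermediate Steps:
L(Z) = -1 + Z² + 5*Z (L(Z) = (Z² + 5*Z) - 1 = -1 + Z² + 5*Z)
D(A, J) = 223*A + A*J
(185795 + 382507)*(-238737 + D(-210, L(3))) = (185795 + 382507)*(-238737 - 210*(223 + (-1 + 3² + 5*3))) = 568302*(-238737 - 210*(223 + (-1 + 9 + 15))) = 568302*(-238737 - 210*(223 + 23)) = 568302*(-238737 - 210*246) = 568302*(-238737 - 51660) = 568302*(-290397) = -165033195894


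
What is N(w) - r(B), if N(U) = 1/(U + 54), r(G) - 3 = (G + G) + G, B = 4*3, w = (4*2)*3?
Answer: -3041/78 ≈ -38.987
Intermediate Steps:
w = 24 (w = 8*3 = 24)
B = 12
r(G) = 3 + 3*G (r(G) = 3 + ((G + G) + G) = 3 + (2*G + G) = 3 + 3*G)
N(U) = 1/(54 + U)
N(w) - r(B) = 1/(54 + 24) - (3 + 3*12) = 1/78 - (3 + 36) = 1/78 - 1*39 = 1/78 - 39 = -3041/78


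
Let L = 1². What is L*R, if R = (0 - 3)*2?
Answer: -6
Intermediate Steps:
L = 1
R = -6 (R = -3*2 = -6)
L*R = 1*(-6) = -6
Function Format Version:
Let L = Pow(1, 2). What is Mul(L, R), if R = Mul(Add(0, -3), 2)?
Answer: -6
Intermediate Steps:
L = 1
R = -6 (R = Mul(-3, 2) = -6)
Mul(L, R) = Mul(1, -6) = -6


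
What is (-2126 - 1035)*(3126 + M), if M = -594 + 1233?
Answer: -11901165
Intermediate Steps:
M = 639
(-2126 - 1035)*(3126 + M) = (-2126 - 1035)*(3126 + 639) = -3161*3765 = -11901165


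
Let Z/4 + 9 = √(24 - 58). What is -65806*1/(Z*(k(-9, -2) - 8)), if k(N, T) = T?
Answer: -296127/2300 - 32903*I*√34/2300 ≈ -128.75 - 83.416*I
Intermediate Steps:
Z = -36 + 4*I*√34 (Z = -36 + 4*√(24 - 58) = -36 + 4*√(-34) = -36 + 4*(I*√34) = -36 + 4*I*√34 ≈ -36.0 + 23.324*I)
-65806*1/(Z*(k(-9, -2) - 8)) = -65806*1/((-36 + 4*I*√34)*(-2 - 8)) = -65806*(-1/(10*(-36 + 4*I*√34))) = -65806/(360 - 40*I*√34)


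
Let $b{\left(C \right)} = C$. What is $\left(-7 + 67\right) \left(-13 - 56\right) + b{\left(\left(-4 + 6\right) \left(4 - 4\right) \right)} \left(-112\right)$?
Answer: $-4140$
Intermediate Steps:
$\left(-7 + 67\right) \left(-13 - 56\right) + b{\left(\left(-4 + 6\right) \left(4 - 4\right) \right)} \left(-112\right) = \left(-7 + 67\right) \left(-13 - 56\right) + \left(-4 + 6\right) \left(4 - 4\right) \left(-112\right) = 60 \left(-69\right) + 2 \cdot 0 \left(-112\right) = -4140 + 0 \left(-112\right) = -4140 + 0 = -4140$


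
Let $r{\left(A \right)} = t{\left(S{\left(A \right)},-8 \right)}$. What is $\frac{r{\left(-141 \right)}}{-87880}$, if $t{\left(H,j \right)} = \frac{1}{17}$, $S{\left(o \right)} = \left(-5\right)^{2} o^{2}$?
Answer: $- \frac{1}{1493960} \approx -6.6936 \cdot 10^{-7}$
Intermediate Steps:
$S{\left(o \right)} = 25 o^{2}$
$t{\left(H,j \right)} = \frac{1}{17}$
$r{\left(A \right)} = \frac{1}{17}$
$\frac{r{\left(-141 \right)}}{-87880} = \frac{1}{17 \left(-87880\right)} = \frac{1}{17} \left(- \frac{1}{87880}\right) = - \frac{1}{1493960}$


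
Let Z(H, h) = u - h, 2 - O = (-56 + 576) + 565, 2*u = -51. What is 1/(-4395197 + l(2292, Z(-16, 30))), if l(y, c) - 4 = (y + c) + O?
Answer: -2/8788079 ≈ -2.2758e-7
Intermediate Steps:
u = -51/2 (u = (½)*(-51) = -51/2 ≈ -25.500)
O = -1083 (O = 2 - ((-56 + 576) + 565) = 2 - (520 + 565) = 2 - 1*1085 = 2 - 1085 = -1083)
Z(H, h) = -51/2 - h
l(y, c) = -1079 + c + y (l(y, c) = 4 + ((y + c) - 1083) = 4 + ((c + y) - 1083) = 4 + (-1083 + c + y) = -1079 + c + y)
1/(-4395197 + l(2292, Z(-16, 30))) = 1/(-4395197 + (-1079 + (-51/2 - 1*30) + 2292)) = 1/(-4395197 + (-1079 + (-51/2 - 30) + 2292)) = 1/(-4395197 + (-1079 - 111/2 + 2292)) = 1/(-4395197 + 2315/2) = 1/(-8788079/2) = -2/8788079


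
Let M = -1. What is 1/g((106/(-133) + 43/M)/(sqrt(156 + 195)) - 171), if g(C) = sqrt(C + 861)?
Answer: 3*sqrt(8645)/(5*sqrt(2147418 - 1165*sqrt(39))) ≈ 0.038134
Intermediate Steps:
g(C) = sqrt(861 + C)
1/g((106/(-133) + 43/M)/(sqrt(156 + 195)) - 171) = 1/(sqrt(861 + ((106/(-133) + 43/(-1))/(sqrt(156 + 195)) - 171))) = 1/(sqrt(861 + ((106*(-1/133) + 43*(-1))/(sqrt(351)) - 171))) = 1/(sqrt(861 + ((-106/133 - 43)/((3*sqrt(39))) - 171))) = 1/(sqrt(861 + (-5825*sqrt(39)/15561 - 171))) = 1/(sqrt(861 + (-171 - 5825*sqrt(39)/15561))) = 1/(sqrt(690 - 5825*sqrt(39)/15561)) = 1/sqrt(690 - 5825*sqrt(39)/15561)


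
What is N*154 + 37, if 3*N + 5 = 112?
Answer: 16589/3 ≈ 5529.7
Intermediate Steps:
N = 107/3 (N = -5/3 + (1/3)*112 = -5/3 + 112/3 = 107/3 ≈ 35.667)
N*154 + 37 = (107/3)*154 + 37 = 16478/3 + 37 = 16589/3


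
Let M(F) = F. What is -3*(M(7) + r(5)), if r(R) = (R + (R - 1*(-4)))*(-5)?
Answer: 189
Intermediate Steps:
r(R) = -20 - 10*R (r(R) = (R + (R + 4))*(-5) = (R + (4 + R))*(-5) = (4 + 2*R)*(-5) = -20 - 10*R)
-3*(M(7) + r(5)) = -3*(7 + (-20 - 10*5)) = -3*(7 + (-20 - 50)) = -3*(7 - 70) = -3*(-63) = 189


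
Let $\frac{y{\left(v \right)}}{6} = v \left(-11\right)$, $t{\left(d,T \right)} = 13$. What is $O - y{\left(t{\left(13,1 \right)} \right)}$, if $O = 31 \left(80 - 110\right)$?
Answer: $-72$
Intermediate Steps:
$y{\left(v \right)} = - 66 v$ ($y{\left(v \right)} = 6 v \left(-11\right) = 6 \left(- 11 v\right) = - 66 v$)
$O = -930$ ($O = 31 \left(-30\right) = -930$)
$O - y{\left(t{\left(13,1 \right)} \right)} = -930 - \left(-66\right) 13 = -930 - -858 = -930 + 858 = -72$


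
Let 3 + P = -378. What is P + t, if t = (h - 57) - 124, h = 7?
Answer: -555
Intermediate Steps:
P = -381 (P = -3 - 378 = -381)
t = -174 (t = (7 - 57) - 124 = -50 - 124 = -174)
P + t = -381 - 174 = -555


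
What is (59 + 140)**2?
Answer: 39601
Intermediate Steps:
(59 + 140)**2 = 199**2 = 39601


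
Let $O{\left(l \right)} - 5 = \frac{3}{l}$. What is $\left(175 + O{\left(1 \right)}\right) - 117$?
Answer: $66$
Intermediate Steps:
$O{\left(l \right)} = 5 + \frac{3}{l}$
$\left(175 + O{\left(1 \right)}\right) - 117 = \left(175 + \left(5 + \frac{3}{1}\right)\right) - 117 = \left(175 + \left(5 + 3 \cdot 1\right)\right) - 117 = \left(175 + \left(5 + 3\right)\right) - 117 = \left(175 + 8\right) - 117 = 183 - 117 = 66$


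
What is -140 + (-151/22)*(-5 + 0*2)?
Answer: -2325/22 ≈ -105.68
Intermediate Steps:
-140 + (-151/22)*(-5 + 0*2) = -140 + (-151*1/22)*(-5 + 0) = -140 - 151/22*(-5) = -140 + 755/22 = -2325/22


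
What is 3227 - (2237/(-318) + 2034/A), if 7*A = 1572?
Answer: 67173053/20829 ≈ 3225.0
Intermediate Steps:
A = 1572/7 (A = (⅐)*1572 = 1572/7 ≈ 224.57)
3227 - (2237/(-318) + 2034/A) = 3227 - (2237/(-318) + 2034/(1572/7)) = 3227 - (2237*(-1/318) + 2034*(7/1572)) = 3227 - (-2237/318 + 2373/262) = 3227 - 1*42130/20829 = 3227 - 42130/20829 = 67173053/20829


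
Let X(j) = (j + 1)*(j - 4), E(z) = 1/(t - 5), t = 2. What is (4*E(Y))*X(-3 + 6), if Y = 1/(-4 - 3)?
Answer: 16/3 ≈ 5.3333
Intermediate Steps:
Y = -1/7 (Y = 1/(-7) = -1/7 ≈ -0.14286)
E(z) = -1/3 (E(z) = 1/(2 - 5) = 1/(-3) = -1/3)
X(j) = (1 + j)*(-4 + j)
(4*E(Y))*X(-3 + 6) = (4*(-1/3))*(-4 + (-3 + 6)**2 - 3*(-3 + 6)) = -4*(-4 + 3**2 - 3*3)/3 = -4*(-4 + 9 - 9)/3 = -4/3*(-4) = 16/3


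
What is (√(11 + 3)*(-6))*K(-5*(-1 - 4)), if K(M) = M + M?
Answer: -300*√14 ≈ -1122.5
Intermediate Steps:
K(M) = 2*M
(√(11 + 3)*(-6))*K(-5*(-1 - 4)) = (√(11 + 3)*(-6))*(2*(-5*(-1 - 4))) = (√14*(-6))*(2*(-5*(-5))) = (-6*√14)*(2*25) = -6*√14*50 = -300*√14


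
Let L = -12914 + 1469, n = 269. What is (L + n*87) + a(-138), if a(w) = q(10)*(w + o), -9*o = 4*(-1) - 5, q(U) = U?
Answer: 10588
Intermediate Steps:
o = 1 (o = -(4*(-1) - 5)/9 = -(-4 - 5)/9 = -1/9*(-9) = 1)
L = -11445
a(w) = 10 + 10*w (a(w) = 10*(w + 1) = 10*(1 + w) = 10 + 10*w)
(L + n*87) + a(-138) = (-11445 + 269*87) + (10 + 10*(-138)) = (-11445 + 23403) + (10 - 1380) = 11958 - 1370 = 10588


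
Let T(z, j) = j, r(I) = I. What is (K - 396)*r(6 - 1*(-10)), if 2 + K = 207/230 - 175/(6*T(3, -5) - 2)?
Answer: -62661/10 ≈ -6266.1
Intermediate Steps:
K = 699/160 (K = -2 + (207/230 - 175/(6*(-5) - 2)) = -2 + (207*(1/230) - 175/(-30 - 2)) = -2 + (9/10 - 175/(-32)) = -2 + (9/10 - 175*(-1/32)) = -2 + (9/10 + 175/32) = -2 + 1019/160 = 699/160 ≈ 4.3688)
(K - 396)*r(6 - 1*(-10)) = (699/160 - 396)*(6 - 1*(-10)) = -62661*(6 + 10)/160 = -62661/160*16 = -62661/10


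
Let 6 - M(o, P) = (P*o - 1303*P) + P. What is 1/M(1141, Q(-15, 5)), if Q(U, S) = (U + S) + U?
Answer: -1/4019 ≈ -0.00024882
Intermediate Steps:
Q(U, S) = S + 2*U (Q(U, S) = (S + U) + U = S + 2*U)
M(o, P) = 6 + 1302*P - P*o (M(o, P) = 6 - ((P*o - 1303*P) + P) = 6 - ((-1303*P + P*o) + P) = 6 - (-1302*P + P*o) = 6 + (1302*P - P*o) = 6 + 1302*P - P*o)
1/M(1141, Q(-15, 5)) = 1/(6 + 1302*(5 + 2*(-15)) - 1*(5 + 2*(-15))*1141) = 1/(6 + 1302*(5 - 30) - 1*(5 - 30)*1141) = 1/(6 + 1302*(-25) - 1*(-25)*1141) = 1/(6 - 32550 + 28525) = 1/(-4019) = -1/4019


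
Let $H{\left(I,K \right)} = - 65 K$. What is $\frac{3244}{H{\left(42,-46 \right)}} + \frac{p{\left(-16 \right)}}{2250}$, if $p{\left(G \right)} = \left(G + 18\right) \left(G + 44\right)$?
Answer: $\frac{373322}{336375} \approx 1.1098$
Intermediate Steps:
$p{\left(G \right)} = \left(18 + G\right) \left(44 + G\right)$
$\frac{3244}{H{\left(42,-46 \right)}} + \frac{p{\left(-16 \right)}}{2250} = \frac{3244}{\left(-65\right) \left(-46\right)} + \frac{792 + \left(-16\right)^{2} + 62 \left(-16\right)}{2250} = \frac{3244}{2990} + \left(792 + 256 - 992\right) \frac{1}{2250} = 3244 \cdot \frac{1}{2990} + 56 \cdot \frac{1}{2250} = \frac{1622}{1495} + \frac{28}{1125} = \frac{373322}{336375}$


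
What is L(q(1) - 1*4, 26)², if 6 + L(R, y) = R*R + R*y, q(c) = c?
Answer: 5625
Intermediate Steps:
L(R, y) = -6 + R² + R*y (L(R, y) = -6 + (R*R + R*y) = -6 + (R² + R*y) = -6 + R² + R*y)
L(q(1) - 1*4, 26)² = (-6 + (1 - 1*4)² + (1 - 1*4)*26)² = (-6 + (1 - 4)² + (1 - 4)*26)² = (-6 + (-3)² - 3*26)² = (-6 + 9 - 78)² = (-75)² = 5625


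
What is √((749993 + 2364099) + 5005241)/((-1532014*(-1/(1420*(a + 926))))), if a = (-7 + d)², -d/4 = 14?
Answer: 315950*√8119333/69637 ≈ 12928.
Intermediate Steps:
d = -56 (d = -4*14 = -56)
a = 3969 (a = (-7 - 56)² = (-63)² = 3969)
√((749993 + 2364099) + 5005241)/((-1532014*(-1/(1420*(a + 926))))) = √((749993 + 2364099) + 5005241)/((-1532014*(-1/(1420*(3969 + 926))))) = √(3114092 + 5005241)/((-1532014/((-1420*4895)))) = √8119333/((-1532014/(-6950900))) = √8119333/((-1532014*(-1/6950900))) = √8119333/(69637/315950) = √8119333*(315950/69637) = 315950*√8119333/69637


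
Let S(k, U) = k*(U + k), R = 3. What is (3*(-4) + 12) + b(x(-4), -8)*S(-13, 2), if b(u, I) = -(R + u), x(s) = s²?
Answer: -2717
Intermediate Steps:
b(u, I) = -3 - u (b(u, I) = -(3 + u) = -3 - u)
(3*(-4) + 12) + b(x(-4), -8)*S(-13, 2) = (3*(-4) + 12) + (-3 - 1*(-4)²)*(-13*(2 - 13)) = (-12 + 12) + (-3 - 1*16)*(-13*(-11)) = 0 + (-3 - 16)*143 = 0 - 19*143 = 0 - 2717 = -2717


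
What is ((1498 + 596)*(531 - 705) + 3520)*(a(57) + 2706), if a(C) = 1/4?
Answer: -976512425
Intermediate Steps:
a(C) = ¼
((1498 + 596)*(531 - 705) + 3520)*(a(57) + 2706) = ((1498 + 596)*(531 - 705) + 3520)*(¼ + 2706) = (2094*(-174) + 3520)*(10825/4) = (-364356 + 3520)*(10825/4) = -360836*10825/4 = -976512425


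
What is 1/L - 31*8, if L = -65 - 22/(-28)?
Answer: -222966/899 ≈ -248.02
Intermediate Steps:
L = -899/14 (L = -65 - 22*(-1/28) = -65 + 11/14 = -899/14 ≈ -64.214)
1/L - 31*8 = 1/(-899/14) - 31*8 = -14/899 - 248 = -222966/899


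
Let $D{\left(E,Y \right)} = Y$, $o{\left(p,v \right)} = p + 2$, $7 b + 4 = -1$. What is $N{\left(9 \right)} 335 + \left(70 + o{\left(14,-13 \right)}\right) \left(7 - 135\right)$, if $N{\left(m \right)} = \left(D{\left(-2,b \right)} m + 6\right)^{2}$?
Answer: $- \frac{536377}{49} \approx -10946.0$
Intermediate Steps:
$b = - \frac{5}{7}$ ($b = - \frac{4}{7} + \frac{1}{7} \left(-1\right) = - \frac{4}{7} - \frac{1}{7} = - \frac{5}{7} \approx -0.71429$)
$o{\left(p,v \right)} = 2 + p$
$N{\left(m \right)} = \left(6 - \frac{5 m}{7}\right)^{2}$ ($N{\left(m \right)} = \left(- \frac{5 m}{7} + 6\right)^{2} = \left(6 - \frac{5 m}{7}\right)^{2}$)
$N{\left(9 \right)} 335 + \left(70 + o{\left(14,-13 \right)}\right) \left(7 - 135\right) = \frac{\left(42 - 45\right)^{2}}{49} \cdot 335 + \left(70 + \left(2 + 14\right)\right) \left(7 - 135\right) = \frac{\left(42 - 45\right)^{2}}{49} \cdot 335 + \left(70 + 16\right) \left(-128\right) = \frac{\left(-3\right)^{2}}{49} \cdot 335 + 86 \left(-128\right) = \frac{1}{49} \cdot 9 \cdot 335 - 11008 = \frac{9}{49} \cdot 335 - 11008 = \frac{3015}{49} - 11008 = - \frac{536377}{49}$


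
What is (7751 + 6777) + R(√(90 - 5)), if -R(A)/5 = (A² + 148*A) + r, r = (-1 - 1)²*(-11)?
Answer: 14323 - 740*√85 ≈ 7500.5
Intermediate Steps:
r = -44 (r = (-2)²*(-11) = 4*(-11) = -44)
R(A) = 220 - 740*A - 5*A² (R(A) = -5*((A² + 148*A) - 44) = -5*(-44 + A² + 148*A) = 220 - 740*A - 5*A²)
(7751 + 6777) + R(√(90 - 5)) = (7751 + 6777) + (220 - 740*√(90 - 5) - 5*(√(90 - 5))²) = 14528 + (220 - 740*√85 - 5*(√85)²) = 14528 + (220 - 740*√85 - 5*85) = 14528 + (220 - 740*√85 - 425) = 14528 + (-205 - 740*√85) = 14323 - 740*√85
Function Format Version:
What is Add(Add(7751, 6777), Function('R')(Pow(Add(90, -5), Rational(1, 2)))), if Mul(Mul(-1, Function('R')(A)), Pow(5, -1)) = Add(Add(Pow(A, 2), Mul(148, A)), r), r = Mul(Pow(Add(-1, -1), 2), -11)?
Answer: Add(14323, Mul(-740, Pow(85, Rational(1, 2)))) ≈ 7500.5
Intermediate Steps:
r = -44 (r = Mul(Pow(-2, 2), -11) = Mul(4, -11) = -44)
Function('R')(A) = Add(220, Mul(-740, A), Mul(-5, Pow(A, 2))) (Function('R')(A) = Mul(-5, Add(Add(Pow(A, 2), Mul(148, A)), -44)) = Mul(-5, Add(-44, Pow(A, 2), Mul(148, A))) = Add(220, Mul(-740, A), Mul(-5, Pow(A, 2))))
Add(Add(7751, 6777), Function('R')(Pow(Add(90, -5), Rational(1, 2)))) = Add(Add(7751, 6777), Add(220, Mul(-740, Pow(Add(90, -5), Rational(1, 2))), Mul(-5, Pow(Pow(Add(90, -5), Rational(1, 2)), 2)))) = Add(14528, Add(220, Mul(-740, Pow(85, Rational(1, 2))), Mul(-5, Pow(Pow(85, Rational(1, 2)), 2)))) = Add(14528, Add(220, Mul(-740, Pow(85, Rational(1, 2))), Mul(-5, 85))) = Add(14528, Add(220, Mul(-740, Pow(85, Rational(1, 2))), -425)) = Add(14528, Add(-205, Mul(-740, Pow(85, Rational(1, 2))))) = Add(14323, Mul(-740, Pow(85, Rational(1, 2))))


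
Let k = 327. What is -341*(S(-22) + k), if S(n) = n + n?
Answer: -96503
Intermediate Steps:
S(n) = 2*n
-341*(S(-22) + k) = -341*(2*(-22) + 327) = -341*(-44 + 327) = -341*283 = -96503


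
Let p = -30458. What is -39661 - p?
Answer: -9203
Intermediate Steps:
-39661 - p = -39661 - 1*(-30458) = -39661 + 30458 = -9203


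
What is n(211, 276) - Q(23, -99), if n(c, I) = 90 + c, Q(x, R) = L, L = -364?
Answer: 665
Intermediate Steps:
Q(x, R) = -364
n(211, 276) - Q(23, -99) = (90 + 211) - 1*(-364) = 301 + 364 = 665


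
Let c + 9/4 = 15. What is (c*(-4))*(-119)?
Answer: 6069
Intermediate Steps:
c = 51/4 (c = -9/4 + 15 = 51/4 ≈ 12.750)
(c*(-4))*(-119) = ((51/4)*(-4))*(-119) = -51*(-119) = 6069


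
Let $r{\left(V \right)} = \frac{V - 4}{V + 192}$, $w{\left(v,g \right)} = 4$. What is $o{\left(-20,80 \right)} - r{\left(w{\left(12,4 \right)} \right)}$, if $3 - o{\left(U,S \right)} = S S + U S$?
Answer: $-4797$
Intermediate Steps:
$r{\left(V \right)} = \frac{-4 + V}{192 + V}$
$o{\left(U,S \right)} = 3 - S^{2} - S U$ ($o{\left(U,S \right)} = 3 - \left(S S + U S\right) = 3 - \left(S^{2} + S U\right) = 3 - S^{2} - S U$)
$o{\left(-20,80 \right)} - r{\left(w{\left(12,4 \right)} \right)} = \left(3 - 80^{2} - 80 \left(-20\right)\right) - \frac{-4 + 4}{192 + 4} = \left(3 - 6400 + 1600\right) - \frac{1}{196} \cdot 0 = -4797 - 0 = -4797 + 0 = -4797$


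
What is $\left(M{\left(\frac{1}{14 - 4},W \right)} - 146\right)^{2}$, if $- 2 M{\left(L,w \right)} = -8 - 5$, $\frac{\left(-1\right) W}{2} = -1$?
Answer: $\frac{77841}{4} \approx 19460.0$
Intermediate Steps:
$W = 2$ ($W = \left(-2\right) \left(-1\right) = 2$)
$M{\left(L,w \right)} = \frac{13}{2}$ ($M{\left(L,w \right)} = - \frac{-8 - 5}{2} = \left(- \frac{1}{2}\right) \left(-13\right) = \frac{13}{2}$)
$\left(M{\left(\frac{1}{14 - 4},W \right)} - 146\right)^{2} = \left(\frac{13}{2} - 146\right)^{2} = \left(- \frac{279}{2}\right)^{2} = \frac{77841}{4}$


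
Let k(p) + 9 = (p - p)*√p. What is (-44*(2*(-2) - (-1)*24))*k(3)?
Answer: 7920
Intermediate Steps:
k(p) = -9 (k(p) = -9 + (p - p)*√p = -9 + 0*√p = -9 + 0 = -9)
(-44*(2*(-2) - (-1)*24))*k(3) = -44*(2*(-2) - (-1)*24)*(-9) = -44*(-4 - 1*(-24))*(-9) = -44*(-4 + 24)*(-9) = -44*20*(-9) = -880*(-9) = 7920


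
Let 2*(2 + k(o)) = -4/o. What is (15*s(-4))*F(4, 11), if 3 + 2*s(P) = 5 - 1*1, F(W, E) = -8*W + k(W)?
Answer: -1035/4 ≈ -258.75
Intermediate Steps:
k(o) = -2 - 2/o (k(o) = -2 + (-4/o)/2 = -2 - 2/o)
F(W, E) = -2 - 8*W - 2/W (F(W, E) = -8*W + (-2 - 2/W) = -2 - 8*W - 2/W)
s(P) = 1/2 (s(P) = -3/2 + (5 - 1*1)/2 = -3/2 + (5 - 1)/2 = -3/2 + (1/2)*4 = -3/2 + 2 = 1/2)
(15*s(-4))*F(4, 11) = (15*(1/2))*(-2 - 8*4 - 2/4) = 15*(-2 - 32 - 2*1/4)/2 = 15*(-2 - 32 - 1/2)/2 = (15/2)*(-69/2) = -1035/4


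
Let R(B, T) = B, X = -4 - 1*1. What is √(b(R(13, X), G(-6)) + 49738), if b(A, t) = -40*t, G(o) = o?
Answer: √49978 ≈ 223.56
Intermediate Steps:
X = -5 (X = -4 - 1 = -5)
√(b(R(13, X), G(-6)) + 49738) = √(-40*(-6) + 49738) = √(240 + 49738) = √49978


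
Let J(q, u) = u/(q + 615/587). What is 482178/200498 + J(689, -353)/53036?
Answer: 5179211300904293/2153614790165912 ≈ 2.4049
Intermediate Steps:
J(q, u) = u/(615/587 + q) (J(q, u) = u/(q + 615*(1/587)) = u/(q + 615/587) = u/(615/587 + q))
482178/200498 + J(689, -353)/53036 = 482178/200498 + (587*(-353)/(615 + 587*689))/53036 = 482178*(1/200498) + (587*(-353)/(615 + 404443))*(1/53036) = 241089/100249 + (587*(-353)/405058)*(1/53036) = 241089/100249 + (587*(-353)*(1/405058))*(1/53036) = 241089/100249 - 207211/405058*1/53036 = 241089/100249 - 207211/21482656088 = 5179211300904293/2153614790165912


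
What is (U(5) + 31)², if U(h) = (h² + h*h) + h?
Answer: 7396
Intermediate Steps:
U(h) = h + 2*h² (U(h) = (h² + h²) + h = 2*h² + h = h + 2*h²)
(U(5) + 31)² = (5*(1 + 2*5) + 31)² = (5*(1 + 10) + 31)² = (5*11 + 31)² = (55 + 31)² = 86² = 7396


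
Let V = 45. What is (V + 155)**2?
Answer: 40000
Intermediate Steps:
(V + 155)**2 = (45 + 155)**2 = 200**2 = 40000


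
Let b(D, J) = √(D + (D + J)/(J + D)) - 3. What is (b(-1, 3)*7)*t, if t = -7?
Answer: 147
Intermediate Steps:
b(D, J) = -3 + √(1 + D) (b(D, J) = √(D + (D + J)/(D + J)) - 3 = √(D + 1) - 3 = √(1 + D) - 3 = -3 + √(1 + D))
(b(-1, 3)*7)*t = ((-3 + √((-1 + 3 - (-1 + 3))/(-1 + 3)))*7)*(-7) = ((-3 + √((-1 + 3 - 1*2)/2))*7)*(-7) = ((-3 + √((-1 + 3 - 2)/2))*7)*(-7) = ((-3 + √((½)*0))*7)*(-7) = ((-3 + √0)*7)*(-7) = ((-3 + 0)*7)*(-7) = -3*7*(-7) = -21*(-7) = 147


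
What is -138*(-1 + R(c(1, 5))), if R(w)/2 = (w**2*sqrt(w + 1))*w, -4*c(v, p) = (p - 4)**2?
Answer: 138 + 69*sqrt(3)/32 ≈ 141.73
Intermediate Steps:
c(v, p) = -(-4 + p)**2/4 (c(v, p) = -(p - 4)**2/4 = -(-4 + p)**2/4)
R(w) = 2*w**3*sqrt(1 + w) (R(w) = 2*((w**2*sqrt(w + 1))*w) = 2*((w**2*sqrt(1 + w))*w) = 2*(w**3*sqrt(1 + w)) = 2*w**3*sqrt(1 + w))
-138*(-1 + R(c(1, 5))) = -138*(-1 + 2*(-(-4 + 5)**2/4)**3*sqrt(1 - (-4 + 5)**2/4)) = -138*(-1 + 2*(-1/4*1**2)**3*sqrt(1 - 1/4*1**2)) = -138*(-1 + 2*(-1/4*1)**3*sqrt(1 - 1/4*1)) = -138*(-1 + 2*(-1/4)**3*sqrt(1 - 1/4)) = -138*(-1 + 2*(-1/64)*sqrt(3/4)) = -138*(-1 + 2*(-1/64)*(sqrt(3)/2)) = -138*(-1 - sqrt(3)/64) = 138 + 69*sqrt(3)/32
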